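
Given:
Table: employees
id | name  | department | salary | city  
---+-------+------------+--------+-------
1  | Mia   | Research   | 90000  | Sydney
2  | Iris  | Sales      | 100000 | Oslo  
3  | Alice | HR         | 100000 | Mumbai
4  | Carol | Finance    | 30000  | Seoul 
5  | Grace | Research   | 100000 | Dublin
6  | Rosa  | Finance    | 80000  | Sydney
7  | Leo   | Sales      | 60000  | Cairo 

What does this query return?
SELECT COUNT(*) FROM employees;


COUNT(*) counts all rows

7


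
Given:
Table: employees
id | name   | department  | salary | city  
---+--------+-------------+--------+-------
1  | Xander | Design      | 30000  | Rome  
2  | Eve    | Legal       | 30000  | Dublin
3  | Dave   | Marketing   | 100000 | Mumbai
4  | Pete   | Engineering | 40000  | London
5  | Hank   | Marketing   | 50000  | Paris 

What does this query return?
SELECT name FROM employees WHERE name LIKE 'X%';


LIKE 'X%' matches names starting with 'X'
Matching: 1

1 rows:
Xander


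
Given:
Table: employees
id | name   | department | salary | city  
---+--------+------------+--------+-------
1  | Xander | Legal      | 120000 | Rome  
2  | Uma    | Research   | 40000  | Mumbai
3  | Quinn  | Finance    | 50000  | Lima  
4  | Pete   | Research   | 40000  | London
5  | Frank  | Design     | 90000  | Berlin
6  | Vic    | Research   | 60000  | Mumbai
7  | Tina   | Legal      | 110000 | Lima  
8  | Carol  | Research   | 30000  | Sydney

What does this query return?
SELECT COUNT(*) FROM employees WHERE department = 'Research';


Counting rows where department = 'Research'
  Uma -> MATCH
  Pete -> MATCH
  Vic -> MATCH
  Carol -> MATCH


4


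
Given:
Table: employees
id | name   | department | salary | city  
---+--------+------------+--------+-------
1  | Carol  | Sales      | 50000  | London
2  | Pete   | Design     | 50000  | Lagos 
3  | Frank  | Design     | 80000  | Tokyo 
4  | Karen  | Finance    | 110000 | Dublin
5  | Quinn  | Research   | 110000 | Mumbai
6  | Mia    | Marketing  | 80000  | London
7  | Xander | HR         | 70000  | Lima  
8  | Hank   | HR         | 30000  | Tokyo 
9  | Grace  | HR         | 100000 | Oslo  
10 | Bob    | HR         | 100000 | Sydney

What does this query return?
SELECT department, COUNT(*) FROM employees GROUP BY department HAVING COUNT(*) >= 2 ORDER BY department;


Groups with count >= 2:
  Design: 2 -> PASS
  HR: 4 -> PASS
  Finance: 1 -> filtered out
  Marketing: 1 -> filtered out
  Research: 1 -> filtered out
  Sales: 1 -> filtered out


2 groups:
Design, 2
HR, 4


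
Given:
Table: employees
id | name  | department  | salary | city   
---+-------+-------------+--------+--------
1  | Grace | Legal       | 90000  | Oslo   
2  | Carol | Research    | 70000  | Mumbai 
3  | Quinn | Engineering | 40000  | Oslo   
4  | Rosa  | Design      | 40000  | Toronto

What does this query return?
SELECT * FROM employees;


SELECT * returns all 4 rows with all columns

4 rows:
1, Grace, Legal, 90000, Oslo
2, Carol, Research, 70000, Mumbai
3, Quinn, Engineering, 40000, Oslo
4, Rosa, Design, 40000, Toronto


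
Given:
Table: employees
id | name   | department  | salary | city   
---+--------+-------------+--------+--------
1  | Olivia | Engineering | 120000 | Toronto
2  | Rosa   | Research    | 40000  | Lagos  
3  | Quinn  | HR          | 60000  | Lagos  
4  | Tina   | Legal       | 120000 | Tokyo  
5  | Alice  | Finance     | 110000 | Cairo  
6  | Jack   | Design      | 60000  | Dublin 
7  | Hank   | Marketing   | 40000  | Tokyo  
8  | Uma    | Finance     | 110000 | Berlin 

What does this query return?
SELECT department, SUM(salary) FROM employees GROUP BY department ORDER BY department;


Summing salary within each department:
  Design: 60000 = 60000
  Engineering: 120000 = 120000
  Finance: 110000 + 110000 = 220000
  HR: 60000 = 60000
  Legal: 120000 = 120000
  Marketing: 40000 = 40000
  Research: 40000 = 40000


7 groups:
Design, 60000
Engineering, 120000
Finance, 220000
HR, 60000
Legal, 120000
Marketing, 40000
Research, 40000


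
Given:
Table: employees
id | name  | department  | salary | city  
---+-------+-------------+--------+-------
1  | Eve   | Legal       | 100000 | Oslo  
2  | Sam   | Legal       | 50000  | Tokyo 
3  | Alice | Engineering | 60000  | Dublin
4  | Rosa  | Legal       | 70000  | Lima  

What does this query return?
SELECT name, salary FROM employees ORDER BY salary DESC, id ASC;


Sorting by salary DESC, then id ASC for ties

4 rows:
Eve, 100000
Rosa, 70000
Alice, 60000
Sam, 50000


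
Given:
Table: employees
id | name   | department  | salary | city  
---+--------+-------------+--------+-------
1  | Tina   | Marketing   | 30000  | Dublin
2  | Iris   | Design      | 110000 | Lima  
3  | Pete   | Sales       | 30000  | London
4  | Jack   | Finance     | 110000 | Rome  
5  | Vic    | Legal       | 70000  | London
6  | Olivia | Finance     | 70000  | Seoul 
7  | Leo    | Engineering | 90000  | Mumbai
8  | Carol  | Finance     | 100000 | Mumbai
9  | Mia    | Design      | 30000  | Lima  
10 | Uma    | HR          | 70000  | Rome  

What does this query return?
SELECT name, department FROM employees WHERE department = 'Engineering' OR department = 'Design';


Filtering: department = 'Engineering' OR 'Design'
Matching: 3 rows

3 rows:
Iris, Design
Leo, Engineering
Mia, Design


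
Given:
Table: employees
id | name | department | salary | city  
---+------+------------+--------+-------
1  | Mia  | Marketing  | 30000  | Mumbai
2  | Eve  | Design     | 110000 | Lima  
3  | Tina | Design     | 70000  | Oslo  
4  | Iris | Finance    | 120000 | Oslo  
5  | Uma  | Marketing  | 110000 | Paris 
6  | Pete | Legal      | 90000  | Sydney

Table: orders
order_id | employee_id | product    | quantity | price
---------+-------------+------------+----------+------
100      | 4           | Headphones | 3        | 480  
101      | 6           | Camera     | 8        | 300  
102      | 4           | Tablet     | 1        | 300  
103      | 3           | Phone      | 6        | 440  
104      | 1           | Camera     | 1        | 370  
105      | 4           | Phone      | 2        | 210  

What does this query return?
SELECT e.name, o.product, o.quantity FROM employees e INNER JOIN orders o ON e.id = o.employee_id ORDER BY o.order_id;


Joining employees.id = orders.employee_id:
  employee Iris (id=4) -> order Headphones
  employee Pete (id=6) -> order Camera
  employee Iris (id=4) -> order Tablet
  employee Tina (id=3) -> order Phone
  employee Mia (id=1) -> order Camera
  employee Iris (id=4) -> order Phone


6 rows:
Iris, Headphones, 3
Pete, Camera, 8
Iris, Tablet, 1
Tina, Phone, 6
Mia, Camera, 1
Iris, Phone, 2


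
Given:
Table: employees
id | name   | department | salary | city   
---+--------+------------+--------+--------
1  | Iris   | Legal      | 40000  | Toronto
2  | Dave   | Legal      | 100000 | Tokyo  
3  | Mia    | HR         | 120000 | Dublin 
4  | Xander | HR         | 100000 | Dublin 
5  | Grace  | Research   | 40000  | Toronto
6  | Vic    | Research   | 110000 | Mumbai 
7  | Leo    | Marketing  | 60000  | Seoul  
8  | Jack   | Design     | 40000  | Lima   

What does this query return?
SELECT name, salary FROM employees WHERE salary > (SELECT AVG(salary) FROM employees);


Subquery: AVG(salary) = 76250.0
Filtering: salary > 76250.0
  Dave (100000) -> MATCH
  Mia (120000) -> MATCH
  Xander (100000) -> MATCH
  Vic (110000) -> MATCH


4 rows:
Dave, 100000
Mia, 120000
Xander, 100000
Vic, 110000


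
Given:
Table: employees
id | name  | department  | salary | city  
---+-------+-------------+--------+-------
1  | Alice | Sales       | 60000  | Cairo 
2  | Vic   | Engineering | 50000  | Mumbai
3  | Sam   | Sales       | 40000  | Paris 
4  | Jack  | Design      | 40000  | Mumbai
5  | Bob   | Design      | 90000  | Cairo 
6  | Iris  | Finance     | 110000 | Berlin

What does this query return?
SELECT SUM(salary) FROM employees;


SUM(salary) = 60000 + 50000 + 40000 + 40000 + 90000 + 110000 = 390000

390000


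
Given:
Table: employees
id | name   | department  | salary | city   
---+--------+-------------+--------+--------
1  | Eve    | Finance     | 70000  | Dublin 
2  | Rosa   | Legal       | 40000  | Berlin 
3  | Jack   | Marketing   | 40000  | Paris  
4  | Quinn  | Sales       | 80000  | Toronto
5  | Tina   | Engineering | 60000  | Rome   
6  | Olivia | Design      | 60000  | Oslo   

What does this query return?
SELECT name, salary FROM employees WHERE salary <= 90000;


Filtering: salary <= 90000
Matching: 6 rows

6 rows:
Eve, 70000
Rosa, 40000
Jack, 40000
Quinn, 80000
Tina, 60000
Olivia, 60000


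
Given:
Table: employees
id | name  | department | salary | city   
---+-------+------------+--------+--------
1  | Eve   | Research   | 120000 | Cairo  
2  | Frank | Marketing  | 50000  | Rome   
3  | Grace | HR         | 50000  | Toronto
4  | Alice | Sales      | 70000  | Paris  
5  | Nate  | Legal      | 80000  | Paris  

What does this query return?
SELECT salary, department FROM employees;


Projecting columns: salary, department

5 rows:
120000, Research
50000, Marketing
50000, HR
70000, Sales
80000, Legal


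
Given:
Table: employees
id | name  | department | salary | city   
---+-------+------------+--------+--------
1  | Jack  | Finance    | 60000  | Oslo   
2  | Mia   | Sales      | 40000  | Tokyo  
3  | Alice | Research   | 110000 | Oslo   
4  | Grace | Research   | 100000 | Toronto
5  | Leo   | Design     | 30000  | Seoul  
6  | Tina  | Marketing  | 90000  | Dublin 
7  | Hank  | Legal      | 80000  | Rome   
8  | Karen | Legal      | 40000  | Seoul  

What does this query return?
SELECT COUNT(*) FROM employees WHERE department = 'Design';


Counting rows where department = 'Design'
  Leo -> MATCH


1


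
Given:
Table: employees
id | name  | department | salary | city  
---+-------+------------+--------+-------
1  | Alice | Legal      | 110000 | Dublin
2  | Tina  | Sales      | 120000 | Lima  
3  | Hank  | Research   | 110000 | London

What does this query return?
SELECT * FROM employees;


SELECT * returns all 3 rows with all columns

3 rows:
1, Alice, Legal, 110000, Dublin
2, Tina, Sales, 120000, Lima
3, Hank, Research, 110000, London


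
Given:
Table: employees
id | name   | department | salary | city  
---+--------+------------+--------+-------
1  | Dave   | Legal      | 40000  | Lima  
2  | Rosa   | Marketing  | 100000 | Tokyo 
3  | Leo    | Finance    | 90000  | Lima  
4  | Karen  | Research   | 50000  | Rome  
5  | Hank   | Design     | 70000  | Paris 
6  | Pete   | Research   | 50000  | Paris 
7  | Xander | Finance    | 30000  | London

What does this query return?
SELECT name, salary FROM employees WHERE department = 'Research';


Filtering: department = 'Research'
Matching rows: 2

2 rows:
Karen, 50000
Pete, 50000


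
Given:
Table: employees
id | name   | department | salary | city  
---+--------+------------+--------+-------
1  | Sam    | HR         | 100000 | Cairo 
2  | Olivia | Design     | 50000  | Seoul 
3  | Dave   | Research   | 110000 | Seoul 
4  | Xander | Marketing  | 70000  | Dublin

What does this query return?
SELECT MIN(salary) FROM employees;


Salaries: 100000, 50000, 110000, 70000
MIN = 50000

50000


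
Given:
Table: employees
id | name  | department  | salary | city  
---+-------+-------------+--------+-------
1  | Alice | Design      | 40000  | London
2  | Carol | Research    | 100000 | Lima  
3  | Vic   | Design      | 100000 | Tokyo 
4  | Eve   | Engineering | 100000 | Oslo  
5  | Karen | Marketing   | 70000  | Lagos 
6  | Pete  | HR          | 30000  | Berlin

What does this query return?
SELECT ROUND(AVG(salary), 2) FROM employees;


SUM(salary) = 440000
COUNT = 6
ROUND(AVG, 2) = ROUND(440000 / 6, 2) = 73333.33

73333.33


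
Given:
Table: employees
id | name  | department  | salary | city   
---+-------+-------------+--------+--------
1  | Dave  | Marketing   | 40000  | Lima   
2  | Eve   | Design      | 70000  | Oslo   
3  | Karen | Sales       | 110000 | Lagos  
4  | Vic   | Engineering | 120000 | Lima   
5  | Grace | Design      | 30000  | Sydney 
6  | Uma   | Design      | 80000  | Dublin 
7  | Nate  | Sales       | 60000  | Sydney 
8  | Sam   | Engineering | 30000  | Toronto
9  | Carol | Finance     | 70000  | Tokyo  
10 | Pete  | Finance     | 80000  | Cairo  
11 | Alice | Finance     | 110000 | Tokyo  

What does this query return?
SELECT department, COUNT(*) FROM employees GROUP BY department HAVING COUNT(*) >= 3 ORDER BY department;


Groups with count >= 3:
  Design: 3 -> PASS
  Finance: 3 -> PASS
  Engineering: 2 -> filtered out
  Marketing: 1 -> filtered out
  Sales: 2 -> filtered out


2 groups:
Design, 3
Finance, 3


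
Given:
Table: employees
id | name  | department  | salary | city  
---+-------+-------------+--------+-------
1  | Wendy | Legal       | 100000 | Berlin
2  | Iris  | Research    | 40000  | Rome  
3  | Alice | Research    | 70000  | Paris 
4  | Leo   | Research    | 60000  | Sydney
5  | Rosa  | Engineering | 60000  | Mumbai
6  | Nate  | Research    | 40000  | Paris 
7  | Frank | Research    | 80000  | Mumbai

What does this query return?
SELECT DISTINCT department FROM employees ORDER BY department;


All 'department' values (row order): Legal, Research, Research, Research, Engineering, Research, Research
Removing duplicates leaves 3 unique value(s).

3 values:
Engineering
Legal
Research


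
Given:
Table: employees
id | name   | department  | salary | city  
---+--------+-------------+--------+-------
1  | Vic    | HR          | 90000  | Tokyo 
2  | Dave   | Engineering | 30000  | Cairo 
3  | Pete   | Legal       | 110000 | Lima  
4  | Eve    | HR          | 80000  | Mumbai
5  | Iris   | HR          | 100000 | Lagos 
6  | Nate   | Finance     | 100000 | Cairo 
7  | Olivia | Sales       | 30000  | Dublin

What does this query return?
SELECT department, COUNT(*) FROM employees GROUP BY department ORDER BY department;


Assigning each row to its department group:
  Vic -> HR
  Dave -> Engineering
  Pete -> Legal
  Eve -> HR
  Iris -> HR
  Nate -> Finance
  Olivia -> Sales


5 groups:
Engineering, 1
Finance, 1
HR, 3
Legal, 1
Sales, 1


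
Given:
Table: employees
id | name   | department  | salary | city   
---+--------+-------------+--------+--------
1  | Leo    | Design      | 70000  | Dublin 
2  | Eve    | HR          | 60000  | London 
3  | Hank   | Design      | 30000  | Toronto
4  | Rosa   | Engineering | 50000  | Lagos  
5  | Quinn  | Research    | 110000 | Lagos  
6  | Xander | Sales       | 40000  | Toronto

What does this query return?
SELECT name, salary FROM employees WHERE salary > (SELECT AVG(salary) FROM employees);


Subquery: AVG(salary) = 60000.0
Filtering: salary > 60000.0
  Leo (70000) -> MATCH
  Quinn (110000) -> MATCH


2 rows:
Leo, 70000
Quinn, 110000


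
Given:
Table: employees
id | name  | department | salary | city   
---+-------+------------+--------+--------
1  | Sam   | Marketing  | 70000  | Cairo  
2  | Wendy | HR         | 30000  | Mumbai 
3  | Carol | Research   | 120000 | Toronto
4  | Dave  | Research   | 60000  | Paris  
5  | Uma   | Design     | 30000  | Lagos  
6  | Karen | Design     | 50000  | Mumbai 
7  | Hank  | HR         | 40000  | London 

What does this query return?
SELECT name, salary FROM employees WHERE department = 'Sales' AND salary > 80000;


Filtering: department = 'Sales' AND salary > 80000
Matching: 0 rows

Empty result set (0 rows)


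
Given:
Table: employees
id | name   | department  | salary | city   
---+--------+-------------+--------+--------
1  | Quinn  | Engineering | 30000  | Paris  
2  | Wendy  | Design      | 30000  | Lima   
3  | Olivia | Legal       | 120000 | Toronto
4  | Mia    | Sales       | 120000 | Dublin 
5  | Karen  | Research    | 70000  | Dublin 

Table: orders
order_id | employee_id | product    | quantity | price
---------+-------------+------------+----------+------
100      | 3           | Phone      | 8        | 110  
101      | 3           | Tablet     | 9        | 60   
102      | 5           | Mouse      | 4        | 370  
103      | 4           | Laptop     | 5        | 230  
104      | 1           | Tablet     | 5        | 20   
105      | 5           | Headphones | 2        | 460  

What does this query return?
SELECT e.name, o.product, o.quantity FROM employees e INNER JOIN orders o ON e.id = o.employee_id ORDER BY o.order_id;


Joining employees.id = orders.employee_id:
  employee Olivia (id=3) -> order Phone
  employee Olivia (id=3) -> order Tablet
  employee Karen (id=5) -> order Mouse
  employee Mia (id=4) -> order Laptop
  employee Quinn (id=1) -> order Tablet
  employee Karen (id=5) -> order Headphones


6 rows:
Olivia, Phone, 8
Olivia, Tablet, 9
Karen, Mouse, 4
Mia, Laptop, 5
Quinn, Tablet, 5
Karen, Headphones, 2


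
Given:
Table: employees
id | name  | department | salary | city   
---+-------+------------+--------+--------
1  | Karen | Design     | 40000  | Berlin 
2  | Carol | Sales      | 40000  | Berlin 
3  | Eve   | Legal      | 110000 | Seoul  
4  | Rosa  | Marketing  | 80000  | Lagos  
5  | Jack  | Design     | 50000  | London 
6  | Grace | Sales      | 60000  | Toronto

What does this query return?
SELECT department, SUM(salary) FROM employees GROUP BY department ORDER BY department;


Summing salary within each department:
  Design: 40000 + 50000 = 90000
  Legal: 110000 = 110000
  Marketing: 80000 = 80000
  Sales: 40000 + 60000 = 100000


4 groups:
Design, 90000
Legal, 110000
Marketing, 80000
Sales, 100000


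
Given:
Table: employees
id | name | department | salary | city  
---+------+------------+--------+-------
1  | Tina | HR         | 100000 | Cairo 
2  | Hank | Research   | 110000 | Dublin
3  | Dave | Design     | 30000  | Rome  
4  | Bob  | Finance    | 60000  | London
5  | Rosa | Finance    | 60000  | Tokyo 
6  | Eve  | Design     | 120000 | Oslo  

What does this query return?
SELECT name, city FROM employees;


Projecting columns: name, city

6 rows:
Tina, Cairo
Hank, Dublin
Dave, Rome
Bob, London
Rosa, Tokyo
Eve, Oslo


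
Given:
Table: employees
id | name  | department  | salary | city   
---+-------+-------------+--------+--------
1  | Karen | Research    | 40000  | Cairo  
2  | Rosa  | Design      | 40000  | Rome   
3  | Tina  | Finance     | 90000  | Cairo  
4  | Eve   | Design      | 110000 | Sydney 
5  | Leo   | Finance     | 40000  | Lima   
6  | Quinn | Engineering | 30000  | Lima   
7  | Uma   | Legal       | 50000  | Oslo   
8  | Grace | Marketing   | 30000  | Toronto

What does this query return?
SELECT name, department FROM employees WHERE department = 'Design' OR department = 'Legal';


Filtering: department = 'Design' OR 'Legal'
Matching: 3 rows

3 rows:
Rosa, Design
Eve, Design
Uma, Legal


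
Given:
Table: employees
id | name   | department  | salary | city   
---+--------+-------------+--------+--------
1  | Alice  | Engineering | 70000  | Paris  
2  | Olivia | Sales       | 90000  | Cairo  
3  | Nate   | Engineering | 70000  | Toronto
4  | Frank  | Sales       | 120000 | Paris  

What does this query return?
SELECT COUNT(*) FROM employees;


COUNT(*) counts all rows

4


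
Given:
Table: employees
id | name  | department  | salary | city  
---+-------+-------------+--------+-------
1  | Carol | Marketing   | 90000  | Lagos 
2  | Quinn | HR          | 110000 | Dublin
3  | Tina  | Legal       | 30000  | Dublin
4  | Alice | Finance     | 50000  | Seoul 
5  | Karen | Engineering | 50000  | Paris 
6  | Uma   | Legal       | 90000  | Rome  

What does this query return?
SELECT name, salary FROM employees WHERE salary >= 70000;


Filtering: salary >= 70000
Matching: 3 rows

3 rows:
Carol, 90000
Quinn, 110000
Uma, 90000


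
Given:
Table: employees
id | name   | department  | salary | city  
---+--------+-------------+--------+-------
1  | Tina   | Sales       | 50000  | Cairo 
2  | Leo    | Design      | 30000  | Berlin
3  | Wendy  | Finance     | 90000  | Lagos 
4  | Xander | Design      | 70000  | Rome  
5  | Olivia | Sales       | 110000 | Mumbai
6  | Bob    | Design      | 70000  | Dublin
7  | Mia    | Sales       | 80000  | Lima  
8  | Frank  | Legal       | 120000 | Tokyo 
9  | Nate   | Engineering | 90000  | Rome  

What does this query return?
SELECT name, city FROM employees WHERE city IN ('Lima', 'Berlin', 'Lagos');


Filtering: city IN ('Lima', 'Berlin', 'Lagos')
Matching: 3 rows

3 rows:
Leo, Berlin
Wendy, Lagos
Mia, Lima


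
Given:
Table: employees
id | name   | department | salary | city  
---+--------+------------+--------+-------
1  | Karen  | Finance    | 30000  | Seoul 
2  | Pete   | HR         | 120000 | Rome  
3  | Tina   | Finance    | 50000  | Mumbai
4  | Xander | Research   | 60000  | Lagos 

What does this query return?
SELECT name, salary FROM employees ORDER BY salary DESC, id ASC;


Sorting by salary DESC, then id ASC for ties

4 rows:
Pete, 120000
Xander, 60000
Tina, 50000
Karen, 30000


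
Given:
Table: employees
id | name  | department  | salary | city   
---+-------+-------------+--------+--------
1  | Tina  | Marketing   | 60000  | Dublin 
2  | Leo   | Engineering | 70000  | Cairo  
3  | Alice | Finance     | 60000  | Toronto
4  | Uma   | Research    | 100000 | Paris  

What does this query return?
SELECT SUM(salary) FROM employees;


SUM(salary) = 60000 + 70000 + 60000 + 100000 = 290000

290000


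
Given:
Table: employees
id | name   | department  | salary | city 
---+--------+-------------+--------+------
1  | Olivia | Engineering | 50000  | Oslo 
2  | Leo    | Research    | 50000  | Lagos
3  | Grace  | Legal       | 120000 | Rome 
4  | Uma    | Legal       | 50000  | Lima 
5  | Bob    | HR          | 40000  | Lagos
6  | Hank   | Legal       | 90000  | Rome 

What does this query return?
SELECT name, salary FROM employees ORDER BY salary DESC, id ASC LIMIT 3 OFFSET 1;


Sort by salary DESC (id ASC tiebreak), then skip 1 and take 3
Rows 2 through 4

3 rows:
Hank, 90000
Olivia, 50000
Leo, 50000


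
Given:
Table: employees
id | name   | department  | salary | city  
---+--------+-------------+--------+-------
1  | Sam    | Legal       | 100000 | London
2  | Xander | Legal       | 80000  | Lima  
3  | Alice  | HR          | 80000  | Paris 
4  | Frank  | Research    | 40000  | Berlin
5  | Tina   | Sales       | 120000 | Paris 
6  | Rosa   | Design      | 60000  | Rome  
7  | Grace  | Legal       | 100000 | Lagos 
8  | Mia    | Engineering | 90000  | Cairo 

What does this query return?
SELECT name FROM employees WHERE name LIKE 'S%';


LIKE 'S%' matches names starting with 'S'
Matching: 1

1 rows:
Sam


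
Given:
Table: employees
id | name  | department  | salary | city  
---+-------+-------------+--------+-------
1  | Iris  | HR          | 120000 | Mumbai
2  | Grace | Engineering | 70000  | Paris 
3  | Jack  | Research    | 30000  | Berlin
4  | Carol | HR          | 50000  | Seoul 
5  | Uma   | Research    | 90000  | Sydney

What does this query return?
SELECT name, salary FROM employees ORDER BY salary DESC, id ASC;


Sorting by salary DESC, then id ASC for ties

5 rows:
Iris, 120000
Uma, 90000
Grace, 70000
Carol, 50000
Jack, 30000


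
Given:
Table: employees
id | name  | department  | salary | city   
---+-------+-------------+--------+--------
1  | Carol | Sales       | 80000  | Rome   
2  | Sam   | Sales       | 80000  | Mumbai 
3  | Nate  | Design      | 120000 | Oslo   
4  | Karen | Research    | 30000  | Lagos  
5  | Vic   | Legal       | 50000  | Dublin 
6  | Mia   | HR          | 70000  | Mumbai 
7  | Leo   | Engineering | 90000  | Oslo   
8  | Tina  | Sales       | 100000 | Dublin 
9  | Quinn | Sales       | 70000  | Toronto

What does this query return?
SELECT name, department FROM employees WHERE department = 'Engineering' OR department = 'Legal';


Filtering: department = 'Engineering' OR 'Legal'
Matching: 2 rows

2 rows:
Vic, Legal
Leo, Engineering


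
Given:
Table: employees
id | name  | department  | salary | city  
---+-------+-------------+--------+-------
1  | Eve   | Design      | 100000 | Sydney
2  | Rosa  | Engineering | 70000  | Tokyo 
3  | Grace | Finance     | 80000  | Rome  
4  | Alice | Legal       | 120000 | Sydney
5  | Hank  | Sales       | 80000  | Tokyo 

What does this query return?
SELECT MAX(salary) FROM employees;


Salaries: 100000, 70000, 80000, 120000, 80000
MAX = 120000

120000


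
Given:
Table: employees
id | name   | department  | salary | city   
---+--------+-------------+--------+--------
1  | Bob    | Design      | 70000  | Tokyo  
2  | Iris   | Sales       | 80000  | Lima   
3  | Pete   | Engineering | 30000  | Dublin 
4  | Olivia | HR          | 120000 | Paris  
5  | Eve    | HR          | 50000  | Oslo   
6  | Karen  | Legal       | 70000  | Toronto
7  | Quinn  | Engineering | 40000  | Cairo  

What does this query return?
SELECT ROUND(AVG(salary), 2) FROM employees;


SUM(salary) = 460000
COUNT = 7
ROUND(AVG, 2) = ROUND(460000 / 7, 2) = 65714.29

65714.29


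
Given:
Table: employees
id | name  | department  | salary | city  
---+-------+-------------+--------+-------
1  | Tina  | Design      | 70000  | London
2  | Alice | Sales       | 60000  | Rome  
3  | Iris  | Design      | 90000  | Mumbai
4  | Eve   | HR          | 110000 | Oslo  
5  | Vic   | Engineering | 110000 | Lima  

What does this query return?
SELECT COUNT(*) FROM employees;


COUNT(*) counts all rows

5


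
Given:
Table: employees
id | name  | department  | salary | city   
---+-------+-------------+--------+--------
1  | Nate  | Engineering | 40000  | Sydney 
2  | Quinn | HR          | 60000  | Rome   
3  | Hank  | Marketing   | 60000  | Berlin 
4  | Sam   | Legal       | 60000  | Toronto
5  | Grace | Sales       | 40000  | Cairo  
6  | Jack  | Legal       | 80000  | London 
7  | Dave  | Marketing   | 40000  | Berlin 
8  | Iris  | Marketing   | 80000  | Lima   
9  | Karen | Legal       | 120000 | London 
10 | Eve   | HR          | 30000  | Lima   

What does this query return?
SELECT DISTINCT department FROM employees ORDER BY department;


All 'department' values (row order): Engineering, HR, Marketing, Legal, Sales, Legal, Marketing, Marketing, Legal, HR
Removing duplicates leaves 5 unique value(s).

5 values:
Engineering
HR
Legal
Marketing
Sales


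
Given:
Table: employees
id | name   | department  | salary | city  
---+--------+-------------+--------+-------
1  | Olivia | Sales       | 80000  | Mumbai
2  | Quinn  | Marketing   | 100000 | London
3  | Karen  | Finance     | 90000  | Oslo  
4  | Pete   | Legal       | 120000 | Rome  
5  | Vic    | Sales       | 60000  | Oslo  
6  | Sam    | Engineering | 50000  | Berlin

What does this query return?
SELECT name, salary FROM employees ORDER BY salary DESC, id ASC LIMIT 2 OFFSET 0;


Sort by salary DESC (id ASC tiebreak), then skip 0 and take 2
Rows 1 through 2

2 rows:
Pete, 120000
Quinn, 100000


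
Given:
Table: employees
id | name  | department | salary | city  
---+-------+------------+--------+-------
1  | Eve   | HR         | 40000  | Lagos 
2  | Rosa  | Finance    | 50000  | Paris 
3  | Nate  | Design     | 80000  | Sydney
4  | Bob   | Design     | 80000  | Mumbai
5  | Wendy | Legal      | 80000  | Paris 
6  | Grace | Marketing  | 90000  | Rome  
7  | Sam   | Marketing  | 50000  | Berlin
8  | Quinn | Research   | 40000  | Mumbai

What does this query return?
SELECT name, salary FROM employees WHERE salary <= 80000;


Filtering: salary <= 80000
Matching: 7 rows

7 rows:
Eve, 40000
Rosa, 50000
Nate, 80000
Bob, 80000
Wendy, 80000
Sam, 50000
Quinn, 40000


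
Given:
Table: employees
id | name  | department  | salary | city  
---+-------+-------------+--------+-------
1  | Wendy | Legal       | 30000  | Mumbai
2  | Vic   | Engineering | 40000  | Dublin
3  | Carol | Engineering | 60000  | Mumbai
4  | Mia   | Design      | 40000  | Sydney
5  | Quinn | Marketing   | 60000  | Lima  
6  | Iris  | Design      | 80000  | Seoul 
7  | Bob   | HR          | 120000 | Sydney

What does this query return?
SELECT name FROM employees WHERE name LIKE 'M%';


LIKE 'M%' matches names starting with 'M'
Matching: 1

1 rows:
Mia


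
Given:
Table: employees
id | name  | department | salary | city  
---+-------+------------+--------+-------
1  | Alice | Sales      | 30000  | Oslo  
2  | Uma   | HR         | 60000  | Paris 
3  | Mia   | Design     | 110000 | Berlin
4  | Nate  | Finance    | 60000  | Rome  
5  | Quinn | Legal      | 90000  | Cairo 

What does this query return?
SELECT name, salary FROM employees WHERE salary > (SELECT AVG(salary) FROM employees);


Subquery: AVG(salary) = 70000.0
Filtering: salary > 70000.0
  Mia (110000) -> MATCH
  Quinn (90000) -> MATCH


2 rows:
Mia, 110000
Quinn, 90000


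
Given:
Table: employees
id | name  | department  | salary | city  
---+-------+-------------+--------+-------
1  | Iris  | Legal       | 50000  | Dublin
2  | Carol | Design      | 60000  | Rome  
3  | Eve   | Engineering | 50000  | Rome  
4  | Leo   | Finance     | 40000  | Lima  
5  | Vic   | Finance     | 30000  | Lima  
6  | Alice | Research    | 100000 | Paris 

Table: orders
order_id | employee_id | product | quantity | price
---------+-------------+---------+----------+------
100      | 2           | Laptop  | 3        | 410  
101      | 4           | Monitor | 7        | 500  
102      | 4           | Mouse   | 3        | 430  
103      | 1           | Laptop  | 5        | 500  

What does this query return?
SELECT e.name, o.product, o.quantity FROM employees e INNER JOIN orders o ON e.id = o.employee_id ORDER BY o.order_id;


Joining employees.id = orders.employee_id:
  employee Carol (id=2) -> order Laptop
  employee Leo (id=4) -> order Monitor
  employee Leo (id=4) -> order Mouse
  employee Iris (id=1) -> order Laptop


4 rows:
Carol, Laptop, 3
Leo, Monitor, 7
Leo, Mouse, 3
Iris, Laptop, 5


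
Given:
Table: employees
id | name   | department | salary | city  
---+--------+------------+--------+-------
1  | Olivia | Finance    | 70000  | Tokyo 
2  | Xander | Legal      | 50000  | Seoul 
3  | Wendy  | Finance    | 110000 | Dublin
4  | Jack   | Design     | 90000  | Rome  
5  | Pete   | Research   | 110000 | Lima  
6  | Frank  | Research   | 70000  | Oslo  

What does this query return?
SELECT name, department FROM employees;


Projecting columns: name, department

6 rows:
Olivia, Finance
Xander, Legal
Wendy, Finance
Jack, Design
Pete, Research
Frank, Research


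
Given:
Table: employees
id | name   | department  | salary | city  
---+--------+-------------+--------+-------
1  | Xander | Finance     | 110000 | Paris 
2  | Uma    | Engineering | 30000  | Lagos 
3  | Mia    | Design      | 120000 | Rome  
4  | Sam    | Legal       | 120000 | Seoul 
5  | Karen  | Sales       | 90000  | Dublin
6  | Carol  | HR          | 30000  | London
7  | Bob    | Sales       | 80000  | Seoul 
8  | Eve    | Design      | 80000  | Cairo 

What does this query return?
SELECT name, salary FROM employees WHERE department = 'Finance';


Filtering: department = 'Finance'
Matching rows: 1

1 rows:
Xander, 110000


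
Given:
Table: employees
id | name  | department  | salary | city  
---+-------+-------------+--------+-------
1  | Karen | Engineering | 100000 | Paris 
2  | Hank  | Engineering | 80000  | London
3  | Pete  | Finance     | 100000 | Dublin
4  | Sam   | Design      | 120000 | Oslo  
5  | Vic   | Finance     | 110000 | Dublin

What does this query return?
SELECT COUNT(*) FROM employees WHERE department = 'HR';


Counting rows where department = 'HR'


0


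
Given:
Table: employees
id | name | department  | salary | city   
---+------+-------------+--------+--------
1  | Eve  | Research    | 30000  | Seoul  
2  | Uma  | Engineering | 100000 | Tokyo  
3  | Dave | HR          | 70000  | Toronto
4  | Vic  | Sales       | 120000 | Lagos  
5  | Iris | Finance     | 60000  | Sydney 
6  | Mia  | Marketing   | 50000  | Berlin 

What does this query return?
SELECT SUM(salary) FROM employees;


SUM(salary) = 30000 + 100000 + 70000 + 120000 + 60000 + 50000 = 430000

430000


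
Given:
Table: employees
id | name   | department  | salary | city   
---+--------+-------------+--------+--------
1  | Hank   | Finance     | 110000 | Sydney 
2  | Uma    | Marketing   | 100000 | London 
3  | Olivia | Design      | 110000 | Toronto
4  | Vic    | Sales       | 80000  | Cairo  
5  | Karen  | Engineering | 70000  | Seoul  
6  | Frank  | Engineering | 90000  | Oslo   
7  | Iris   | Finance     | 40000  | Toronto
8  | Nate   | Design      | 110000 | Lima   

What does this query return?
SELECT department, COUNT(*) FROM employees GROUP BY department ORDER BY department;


Assigning each row to its department group:
  Hank -> Finance
  Uma -> Marketing
  Olivia -> Design
  Vic -> Sales
  Karen -> Engineering
  Frank -> Engineering
  Iris -> Finance
  Nate -> Design


5 groups:
Design, 2
Engineering, 2
Finance, 2
Marketing, 1
Sales, 1


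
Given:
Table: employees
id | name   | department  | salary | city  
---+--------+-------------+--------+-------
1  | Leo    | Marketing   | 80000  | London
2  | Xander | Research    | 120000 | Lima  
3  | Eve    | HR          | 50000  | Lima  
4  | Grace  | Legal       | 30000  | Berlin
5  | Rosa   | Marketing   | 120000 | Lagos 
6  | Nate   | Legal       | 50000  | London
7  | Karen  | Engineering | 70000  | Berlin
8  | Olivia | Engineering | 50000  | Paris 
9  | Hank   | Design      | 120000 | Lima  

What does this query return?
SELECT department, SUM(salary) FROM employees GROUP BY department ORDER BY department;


Summing salary within each department:
  Design: 120000 = 120000
  Engineering: 70000 + 50000 = 120000
  HR: 50000 = 50000
  Legal: 30000 + 50000 = 80000
  Marketing: 80000 + 120000 = 200000
  Research: 120000 = 120000


6 groups:
Design, 120000
Engineering, 120000
HR, 50000
Legal, 80000
Marketing, 200000
Research, 120000


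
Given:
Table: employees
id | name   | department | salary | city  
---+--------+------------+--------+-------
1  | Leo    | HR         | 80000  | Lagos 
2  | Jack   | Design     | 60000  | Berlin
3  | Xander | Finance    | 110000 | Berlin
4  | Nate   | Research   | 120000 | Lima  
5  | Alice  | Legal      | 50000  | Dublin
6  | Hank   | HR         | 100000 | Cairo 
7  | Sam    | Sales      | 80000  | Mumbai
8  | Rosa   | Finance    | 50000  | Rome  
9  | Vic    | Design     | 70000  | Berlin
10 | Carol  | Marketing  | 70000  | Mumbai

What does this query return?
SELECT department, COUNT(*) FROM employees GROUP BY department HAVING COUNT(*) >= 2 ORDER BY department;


Groups with count >= 2:
  Design: 2 -> PASS
  Finance: 2 -> PASS
  HR: 2 -> PASS
  Legal: 1 -> filtered out
  Marketing: 1 -> filtered out
  Research: 1 -> filtered out
  Sales: 1 -> filtered out


3 groups:
Design, 2
Finance, 2
HR, 2


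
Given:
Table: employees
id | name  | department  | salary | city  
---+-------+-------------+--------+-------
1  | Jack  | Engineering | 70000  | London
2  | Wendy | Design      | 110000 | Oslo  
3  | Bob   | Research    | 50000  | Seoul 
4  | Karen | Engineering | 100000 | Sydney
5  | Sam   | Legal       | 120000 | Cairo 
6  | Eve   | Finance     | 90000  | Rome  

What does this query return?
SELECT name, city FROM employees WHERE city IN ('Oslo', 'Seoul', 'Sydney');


Filtering: city IN ('Oslo', 'Seoul', 'Sydney')
Matching: 3 rows

3 rows:
Wendy, Oslo
Bob, Seoul
Karen, Sydney


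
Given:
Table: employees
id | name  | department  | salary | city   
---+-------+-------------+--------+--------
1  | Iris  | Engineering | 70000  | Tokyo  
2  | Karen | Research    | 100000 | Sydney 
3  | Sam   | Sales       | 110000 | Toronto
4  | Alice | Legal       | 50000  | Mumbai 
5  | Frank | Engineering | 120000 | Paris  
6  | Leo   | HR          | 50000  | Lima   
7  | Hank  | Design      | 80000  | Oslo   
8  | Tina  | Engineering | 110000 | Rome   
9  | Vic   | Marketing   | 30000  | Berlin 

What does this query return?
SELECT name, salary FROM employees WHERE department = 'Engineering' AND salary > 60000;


Filtering: department = 'Engineering' AND salary > 60000
Matching: 3 rows

3 rows:
Iris, 70000
Frank, 120000
Tina, 110000


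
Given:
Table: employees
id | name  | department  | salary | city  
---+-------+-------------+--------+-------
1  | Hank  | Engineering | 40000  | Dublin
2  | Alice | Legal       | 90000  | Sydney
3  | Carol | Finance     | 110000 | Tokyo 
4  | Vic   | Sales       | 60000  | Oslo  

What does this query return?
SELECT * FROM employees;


SELECT * returns all 4 rows with all columns

4 rows:
1, Hank, Engineering, 40000, Dublin
2, Alice, Legal, 90000, Sydney
3, Carol, Finance, 110000, Tokyo
4, Vic, Sales, 60000, Oslo


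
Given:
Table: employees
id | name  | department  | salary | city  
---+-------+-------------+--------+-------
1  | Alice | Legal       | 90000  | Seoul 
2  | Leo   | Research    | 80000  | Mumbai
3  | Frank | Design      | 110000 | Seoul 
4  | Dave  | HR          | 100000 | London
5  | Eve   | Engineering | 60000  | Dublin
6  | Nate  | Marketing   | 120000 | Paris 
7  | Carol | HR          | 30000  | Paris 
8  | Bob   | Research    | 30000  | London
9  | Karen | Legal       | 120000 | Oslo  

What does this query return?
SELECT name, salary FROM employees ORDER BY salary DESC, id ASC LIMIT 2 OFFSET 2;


Sort by salary DESC (id ASC tiebreak), then skip 2 and take 2
Rows 3 through 4

2 rows:
Frank, 110000
Dave, 100000


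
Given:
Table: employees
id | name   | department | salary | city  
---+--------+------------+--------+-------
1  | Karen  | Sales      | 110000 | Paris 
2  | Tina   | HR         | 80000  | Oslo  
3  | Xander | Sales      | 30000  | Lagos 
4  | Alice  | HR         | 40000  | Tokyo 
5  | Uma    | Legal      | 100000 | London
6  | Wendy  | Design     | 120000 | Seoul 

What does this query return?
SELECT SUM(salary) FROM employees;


SUM(salary) = 110000 + 80000 + 30000 + 40000 + 100000 + 120000 = 480000

480000


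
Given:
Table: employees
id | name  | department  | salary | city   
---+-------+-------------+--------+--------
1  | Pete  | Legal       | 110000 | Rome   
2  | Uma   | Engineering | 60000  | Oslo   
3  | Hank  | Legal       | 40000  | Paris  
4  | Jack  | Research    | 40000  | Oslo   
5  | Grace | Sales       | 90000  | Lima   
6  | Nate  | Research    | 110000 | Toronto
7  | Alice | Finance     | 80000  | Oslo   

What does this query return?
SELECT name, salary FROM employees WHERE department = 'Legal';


Filtering: department = 'Legal'
Matching rows: 2

2 rows:
Pete, 110000
Hank, 40000


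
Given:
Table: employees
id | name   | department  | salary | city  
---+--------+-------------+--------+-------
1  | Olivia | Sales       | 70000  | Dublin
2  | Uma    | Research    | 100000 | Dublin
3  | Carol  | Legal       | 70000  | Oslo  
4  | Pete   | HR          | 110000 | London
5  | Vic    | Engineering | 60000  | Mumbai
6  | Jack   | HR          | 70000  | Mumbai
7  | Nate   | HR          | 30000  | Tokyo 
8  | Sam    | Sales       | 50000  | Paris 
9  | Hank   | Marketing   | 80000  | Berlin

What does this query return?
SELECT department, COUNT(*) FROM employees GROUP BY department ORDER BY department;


Assigning each row to its department group:
  Olivia -> Sales
  Uma -> Research
  Carol -> Legal
  Pete -> HR
  Vic -> Engineering
  Jack -> HR
  Nate -> HR
  Sam -> Sales
  Hank -> Marketing


6 groups:
Engineering, 1
HR, 3
Legal, 1
Marketing, 1
Research, 1
Sales, 2


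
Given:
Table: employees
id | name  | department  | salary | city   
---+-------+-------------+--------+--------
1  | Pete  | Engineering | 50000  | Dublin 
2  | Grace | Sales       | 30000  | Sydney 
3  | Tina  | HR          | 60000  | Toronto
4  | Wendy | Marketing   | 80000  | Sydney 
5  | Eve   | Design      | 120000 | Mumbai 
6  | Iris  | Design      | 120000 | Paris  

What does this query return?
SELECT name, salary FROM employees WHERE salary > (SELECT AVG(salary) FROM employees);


Subquery: AVG(salary) = 76666.67
Filtering: salary > 76666.67
  Wendy (80000) -> MATCH
  Eve (120000) -> MATCH
  Iris (120000) -> MATCH


3 rows:
Wendy, 80000
Eve, 120000
Iris, 120000


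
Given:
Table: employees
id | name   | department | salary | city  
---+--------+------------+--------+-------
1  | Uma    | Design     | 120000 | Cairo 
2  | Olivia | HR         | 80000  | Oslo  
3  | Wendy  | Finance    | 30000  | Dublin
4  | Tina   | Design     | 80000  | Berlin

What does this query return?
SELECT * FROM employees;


SELECT * returns all 4 rows with all columns

4 rows:
1, Uma, Design, 120000, Cairo
2, Olivia, HR, 80000, Oslo
3, Wendy, Finance, 30000, Dublin
4, Tina, Design, 80000, Berlin
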